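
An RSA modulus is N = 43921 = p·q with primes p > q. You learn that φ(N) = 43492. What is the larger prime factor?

φ(n) = (p−1)(q−1) = n − (p+q) + 1, so p + q = 43921 − 43492 + 1 = 430.
p and q are the roots of t² − 430t + 43921 = 0.
Discriminant: 430² − 4·43921 = 184900 − 175684 = 9216; √9216 = 96.
q = (430 − 96)/2 = 167, p = (430 + 96)/2 = 263.
Check: 167 · 263 = 43921.

263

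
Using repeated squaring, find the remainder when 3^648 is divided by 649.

49

3^1 ≡ 3 (mod 649)
3^2 ≡ 3^2 = 9 ≡ 9 (mod 649)
3^4 ≡ 9^2 = 81 ≡ 81 (mod 649)
3^8 ≡ 81^2 = 6561 ≡ 71 (mod 649)
3^16 ≡ 71^2 = 5041 ≡ 498 (mod 649)
3^32 ≡ 498^2 = 248004 ≡ 86 (mod 649)
3^64 ≡ 86^2 = 7396 ≡ 257 (mod 649)
3^128 ≡ 257^2 = 66049 ≡ 500 (mod 649)
3^256 ≡ 500^2 = 250000 ≡ 135 (mod 649)
3^512 ≡ 135^2 = 18225 ≡ 53 (mod 649)
648 = 512 + 128 + 8 in binary powers of 2.
So 3^648 ≡ 53 · 500 · 71 ≡ 49 (mod 649).
Since 49 ≠ 1, base 3 is a Fermat witness: 649 is composite.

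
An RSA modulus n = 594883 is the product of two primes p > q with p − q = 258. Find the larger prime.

911

Since p = q + 258, we have 594883 = q(q + 258), so q² + 258q − 594883 = 0.
Discriminant: 258² + 4·594883 = 66564 + 2379532 = 2446096; √2446096 = 1564.
q = (−258 + 1564)/2 = 653, and p = q + 258 = 911.
Check: 653 · 911 = 594883.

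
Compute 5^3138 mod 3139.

1311

5^1 ≡ 5 (mod 3139)
5^2 ≡ 5^2 = 25 ≡ 25 (mod 3139)
5^4 ≡ 25^2 = 625 ≡ 625 (mod 3139)
5^8 ≡ 625^2 = 390625 ≡ 1389 (mod 3139)
5^16 ≡ 1389^2 = 1929321 ≡ 1975 (mod 3139)
5^32 ≡ 1975^2 = 3900625 ≡ 1987 (mod 3139)
5^64 ≡ 1987^2 = 3948169 ≡ 2446 (mod 3139)
5^128 ≡ 2446^2 = 5982916 ≡ 3121 (mod 3139)
5^256 ≡ 3121^2 = 9740641 ≡ 324 (mod 3139)
5^512 ≡ 324^2 = 104976 ≡ 1389 (mod 3139)
5^1024 ≡ 1389^2 = 1929321 ≡ 1975 (mod 3139)
5^2048 ≡ 1975^2 = 3900625 ≡ 1987 (mod 3139)
3138 = 2048 + 1024 + 64 + 2 in binary powers of 2.
So 5^3138 ≡ 1987 · 1975 · 2446 · 25 ≡ 1311 (mod 3139).
Since 1311 ≠ 1, base 5 is a Fermat witness: 3139 is composite.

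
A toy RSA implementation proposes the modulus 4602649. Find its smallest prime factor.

4602649 is odd.
Digit sum 31, not divisible by 3.
Ends in 9: not divisible by 5.
7: 4602649 = 7·657521 + 2
11: 4602649 = 11·418422 + 7
13: 4602649 = 13·354049 + 12
17: 4602649 = 17·270744 + 1
19: 4602649 = 19·242244 + 13
23: 4602649 = 23·200115 + 4
29: 4602649 = 29·158712 + 1
31: 4602649 = 31·148472 + 17
37: 4602649 = 37·124395 + 34
41: 4602649 = 41·112259 + 30
43: 4602649 = 43·107038 + 15
47: 4602649 = 47·97928 + 33
53: 4602649 = 53·86842 + 23
59: 4602649 = 59·78011

59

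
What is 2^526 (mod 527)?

2^1 ≡ 2 (mod 527)
2^2 ≡ 2^2 = 4 ≡ 4 (mod 527)
2^4 ≡ 4^2 = 16 ≡ 16 (mod 527)
2^8 ≡ 16^2 = 256 ≡ 256 (mod 527)
2^16 ≡ 256^2 = 65536 ≡ 188 (mod 527)
2^32 ≡ 188^2 = 35344 ≡ 35 (mod 527)
2^64 ≡ 35^2 = 1225 ≡ 171 (mod 527)
2^128 ≡ 171^2 = 29241 ≡ 256 (mod 527)
2^256 ≡ 256^2 = 65536 ≡ 188 (mod 527)
2^512 ≡ 188^2 = 35344 ≡ 35 (mod 527)
526 = 512 + 8 + 4 + 2 in binary powers of 2.
So 2^526 ≡ 35 · 256 · 16 · 4 ≡ 64 (mod 527).
Since 64 ≠ 1, base 2 is a Fermat witness: 527 is composite.

64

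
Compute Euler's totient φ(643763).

Factor: 643763 = 37 · 127 · 137.
φ(643763) = (37−1) · (127−1) · (137−1) = 36 · 126 · 136 = 616896.

616896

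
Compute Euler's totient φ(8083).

7888

Factor: 8083 = 59 · 137.
φ(8083) = (59−1) · (137−1) = 58 · 136 = 7888.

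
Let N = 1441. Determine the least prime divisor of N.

1441 is odd.
Digit sum 10, not divisible by 3.
Ends in 1: not divisible by 5.
7: 1441 = 7·205 + 6
11: 1441 = 11·131

11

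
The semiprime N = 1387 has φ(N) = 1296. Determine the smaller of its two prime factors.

φ(n) = (p−1)(q−1) = n − (p+q) + 1, so p + q = 1387 − 1296 + 1 = 92.
p and q are the roots of t² − 92t + 1387 = 0.
Discriminant: 92² − 4·1387 = 8464 − 5548 = 2916; √2916 = 54.
q = (92 − 54)/2 = 19, p = (92 + 54)/2 = 73.
Check: 19 · 73 = 1387.

19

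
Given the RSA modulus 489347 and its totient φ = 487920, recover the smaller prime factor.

φ(n) = (p−1)(q−1) = n − (p+q) + 1, so p + q = 489347 − 487920 + 1 = 1428.
p and q are the roots of t² − 1428t + 489347 = 0.
Discriminant: 1428² − 4·489347 = 2039184 − 1957388 = 81796; √81796 = 286.
q = (1428 − 286)/2 = 571, p = (1428 + 286)/2 = 857.
Check: 571 · 857 = 489347.

571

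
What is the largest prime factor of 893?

893 = 19 · 47
47 is prime.
So 893 = 19 · 47; the largest prime factor is 47.

47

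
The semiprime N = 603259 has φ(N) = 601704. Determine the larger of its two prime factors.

823

φ(n) = (p−1)(q−1) = n − (p+q) + 1, so p + q = 603259 − 601704 + 1 = 1556.
p and q are the roots of t² − 1556t + 603259 = 0.
Discriminant: 1556² − 4·603259 = 2421136 − 2413036 = 8100; √8100 = 90.
q = (1556 − 90)/2 = 733, p = (1556 + 90)/2 = 823.
Check: 733 · 823 = 603259.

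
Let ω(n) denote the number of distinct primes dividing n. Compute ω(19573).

19573 = 23^2 · 37
19573 = 23^2 · 37, which has 2 distinct prime factors.

2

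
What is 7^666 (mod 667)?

326

7^1 ≡ 7 (mod 667)
7^2 ≡ 7^2 = 49 ≡ 49 (mod 667)
7^4 ≡ 49^2 = 2401 ≡ 400 (mod 667)
7^8 ≡ 400^2 = 160000 ≡ 587 (mod 667)
7^16 ≡ 587^2 = 344569 ≡ 397 (mod 667)
7^32 ≡ 397^2 = 157609 ≡ 197 (mod 667)
7^64 ≡ 197^2 = 38809 ≡ 123 (mod 667)
7^128 ≡ 123^2 = 15129 ≡ 455 (mod 667)
7^256 ≡ 455^2 = 207025 ≡ 255 (mod 667)
7^512 ≡ 255^2 = 65025 ≡ 326 (mod 667)
666 = 512 + 128 + 16 + 8 + 2 in binary powers of 2.
So 7^666 ≡ 326 · 455 · 397 · 587 · 49 ≡ 326 (mod 667).
Since 326 ≠ 1, base 7 is a Fermat witness: 667 is composite.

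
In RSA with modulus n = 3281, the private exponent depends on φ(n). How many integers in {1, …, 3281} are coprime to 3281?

3072

Factor: 3281 = 17 · 193.
φ(3281) = (17−1) · (193−1) = 16 · 192 = 3072.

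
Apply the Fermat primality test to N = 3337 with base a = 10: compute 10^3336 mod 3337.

10^1 ≡ 10 (mod 3337)
10^2 ≡ 10^2 = 100 ≡ 100 (mod 3337)
10^4 ≡ 100^2 = 10000 ≡ 3326 (mod 3337)
10^8 ≡ 3326^2 = 11062276 ≡ 121 (mod 3337)
10^16 ≡ 121^2 = 14641 ≡ 1293 (mod 3337)
10^32 ≡ 1293^2 = 1671849 ≡ 12 (mod 3337)
10^64 ≡ 12^2 = 144 ≡ 144 (mod 3337)
10^128 ≡ 144^2 = 20736 ≡ 714 (mod 3337)
10^256 ≡ 714^2 = 509796 ≡ 2572 (mod 3337)
10^512 ≡ 2572^2 = 6615184 ≡ 1250 (mod 3337)
10^1024 ≡ 1250^2 = 1562500 ≡ 784 (mod 3337)
10^2048 ≡ 784^2 = 614656 ≡ 648 (mod 3337)
3336 = 2048 + 1024 + 256 + 8 in binary powers of 2.
So 10^3336 ≡ 648 · 784 · 2572 · 121 ≡ 2998 (mod 3337).
Since 2998 ≠ 1, base 10 is a Fermat witness: 3337 is composite.

2998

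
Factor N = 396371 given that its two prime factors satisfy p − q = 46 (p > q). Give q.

607

Since p = q + 46, we have 396371 = q(q + 46), so q² + 46q − 396371 = 0.
Discriminant: 46² + 4·396371 = 2116 + 1585484 = 1587600; √1587600 = 1260.
q = (−46 + 1260)/2 = 607, and p = q + 46 = 653.
Check: 607 · 653 = 396371.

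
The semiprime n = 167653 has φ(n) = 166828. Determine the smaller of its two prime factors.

φ(n) = (p−1)(q−1) = n − (p+q) + 1, so p + q = 167653 − 166828 + 1 = 826.
p and q are the roots of t² − 826t + 167653 = 0.
Discriminant: 826² − 4·167653 = 682276 − 670612 = 11664; √11664 = 108.
q = (826 − 108)/2 = 359, p = (826 + 108)/2 = 467.
Check: 359 · 467 = 167653.

359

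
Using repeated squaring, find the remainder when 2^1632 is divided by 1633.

2^1 ≡ 2 (mod 1633)
2^2 ≡ 2^2 = 4 ≡ 4 (mod 1633)
2^4 ≡ 4^2 = 16 ≡ 16 (mod 1633)
2^8 ≡ 16^2 = 256 ≡ 256 (mod 1633)
2^16 ≡ 256^2 = 65536 ≡ 216 (mod 1633)
2^32 ≡ 216^2 = 46656 ≡ 932 (mod 1633)
2^64 ≡ 932^2 = 868624 ≡ 1501 (mod 1633)
2^128 ≡ 1501^2 = 2253001 ≡ 1094 (mod 1633)
2^256 ≡ 1094^2 = 1196836 ≡ 1480 (mod 1633)
2^512 ≡ 1480^2 = 2190400 ≡ 547 (mod 1633)
2^1024 ≡ 547^2 = 299209 ≡ 370 (mod 1633)
1632 = 1024 + 512 + 64 + 32 in binary powers of 2.
So 2^1632 ≡ 370 · 547 · 1501 · 932 ≡ 476 (mod 1633).
Since 476 ≠ 1, base 2 is a Fermat witness: 1633 is composite.

476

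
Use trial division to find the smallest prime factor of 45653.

45653 is odd.
Digit sum 23, not divisible by 3.
Ends in 3: not divisible by 5.
7: 45653 = 7·6521 + 6
11: 45653 = 11·4150 + 3
13: 45653 = 13·3511 + 10
17: 45653 = 17·2685 + 8
19: 45653 = 19·2402 + 15
23: 45653 = 23·1984 + 21
29: 45653 = 29·1574 + 7
31: 45653 = 31·1472 + 21
37: 45653 = 37·1233 + 32
41: 45653 = 41·1113 + 20
43: 45653 = 43·1061 + 30
47: 45653 = 47·971 + 16
53: 45653 = 53·861 + 20
59: 45653 = 59·773 + 46
61: 45653 = 61·748 + 25
67: 45653 = 67·681 + 26
71: 45653 = 71·643

71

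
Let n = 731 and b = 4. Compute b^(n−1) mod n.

4^1 ≡ 4 (mod 731)
4^2 ≡ 4^2 = 16 ≡ 16 (mod 731)
4^4 ≡ 16^2 = 256 ≡ 256 (mod 731)
4^8 ≡ 256^2 = 65536 ≡ 477 (mod 731)
4^16 ≡ 477^2 = 227529 ≡ 188 (mod 731)
4^32 ≡ 188^2 = 35344 ≡ 256 (mod 731)
4^64 ≡ 256^2 = 65536 ≡ 477 (mod 731)
4^128 ≡ 477^2 = 227529 ≡ 188 (mod 731)
4^256 ≡ 188^2 = 35344 ≡ 256 (mod 731)
4^512 ≡ 256^2 = 65536 ≡ 477 (mod 731)
730 = 512 + 128 + 64 + 16 + 8 + 2 in binary powers of 2.
So 4^730 ≡ 477 · 188 · 477 · 188 · 477 · 16 ≡ 16 (mod 731).
Since 16 ≠ 1, base 4 is a Fermat witness: 731 is composite.

16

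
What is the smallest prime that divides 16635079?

16635079 is odd.
Digit sum 37, not divisible by 3.
Ends in 9: not divisible by 5.
7: 16635079 = 7·2376439 + 6
11: 16635079 = 11·1512279 + 10
13: 16635079 = 13·1279621 + 6
17: 16635079 = 17·978534 + 1
19: 16635079 = 19·875530 + 9
23: 16635079 = 23·723264 + 7
29: 16635079 = 29·573623 + 12
31: 16635079 = 31·536615 + 14
37: 16635079 = 37·449596 + 27
41: 16635079 = 41·405733 + 26
43: 16635079 = 43·386862 + 13
47: 16635079 = 47·353937 + 40
53: 16635079 = 53·313869 + 22
59: 16635079 = 59·281950 + 29
61: 16635079 = 61·272706 + 13
67: 16635079 = 67·248284 + 51
71: 16635079 = 71·234296 + 63
73: 16635079 = 73·227877 + 58
79: 16635079 = 79·210570 + 49
83: 16635079 = 83·200422 + 53
89: 16635079 = 89·186911

89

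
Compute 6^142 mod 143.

6^1 ≡ 6 (mod 143)
6^2 ≡ 6^2 = 36 ≡ 36 (mod 143)
6^4 ≡ 36^2 = 1296 ≡ 9 (mod 143)
6^8 ≡ 9^2 = 81 ≡ 81 (mod 143)
6^16 ≡ 81^2 = 6561 ≡ 126 (mod 143)
6^32 ≡ 126^2 = 15876 ≡ 3 (mod 143)
6^64 ≡ 3^2 = 9 ≡ 9 (mod 143)
6^128 ≡ 9^2 = 81 ≡ 81 (mod 143)
142 = 128 + 8 + 4 + 2 in binary powers of 2.
So 6^142 ≡ 81 · 81 · 9 · 36 ≡ 69 (mod 143).
Since 69 ≠ 1, base 6 is a Fermat witness: 143 is composite.

69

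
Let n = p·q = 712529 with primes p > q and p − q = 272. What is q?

Since p = q + 272, we have 712529 = q(q + 272), so q² + 272q − 712529 = 0.
Discriminant: 272² + 4·712529 = 73984 + 2850116 = 2924100; √2924100 = 1710.
q = (−272 + 1710)/2 = 719, and p = q + 272 = 991.
Check: 719 · 991 = 712529.

719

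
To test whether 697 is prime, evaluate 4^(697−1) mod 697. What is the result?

4^1 ≡ 4 (mod 697)
4^2 ≡ 4^2 = 16 ≡ 16 (mod 697)
4^4 ≡ 16^2 = 256 ≡ 256 (mod 697)
4^8 ≡ 256^2 = 65536 ≡ 18 (mod 697)
4^16 ≡ 18^2 = 324 ≡ 324 (mod 697)
4^32 ≡ 324^2 = 104976 ≡ 426 (mod 697)
4^64 ≡ 426^2 = 181476 ≡ 256 (mod 697)
4^128 ≡ 256^2 = 65536 ≡ 18 (mod 697)
4^256 ≡ 18^2 = 324 ≡ 324 (mod 697)
4^512 ≡ 324^2 = 104976 ≡ 426 (mod 697)
696 = 512 + 128 + 32 + 16 + 8 in binary powers of 2.
So 4^696 ≡ 426 · 18 · 426 · 324 · 18 ≡ 324 (mod 697).
Since 324 ≠ 1, base 4 is a Fermat witness: 697 is composite.

324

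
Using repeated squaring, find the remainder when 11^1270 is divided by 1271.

811

11^1 ≡ 11 (mod 1271)
11^2 ≡ 11^2 = 121 ≡ 121 (mod 1271)
11^4 ≡ 121^2 = 14641 ≡ 660 (mod 1271)
11^8 ≡ 660^2 = 435600 ≡ 918 (mod 1271)
11^16 ≡ 918^2 = 842724 ≡ 51 (mod 1271)
11^32 ≡ 51^2 = 2601 ≡ 59 (mod 1271)
11^64 ≡ 59^2 = 3481 ≡ 939 (mod 1271)
11^128 ≡ 939^2 = 881721 ≡ 918 (mod 1271)
11^256 ≡ 918^2 = 842724 ≡ 51 (mod 1271)
11^512 ≡ 51^2 = 2601 ≡ 59 (mod 1271)
11^1024 ≡ 59^2 = 3481 ≡ 939 (mod 1271)
1270 = 1024 + 128 + 64 + 32 + 16 + 4 + 2 in binary powers of 2.
So 11^1270 ≡ 939 · 918 · 939 · 59 · 51 · 660 · 121 ≡ 811 (mod 1271).
Since 811 ≠ 1, base 11 is a Fermat witness: 1271 is composite.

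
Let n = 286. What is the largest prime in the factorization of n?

13

286 = 2 · 143
143 = 11 · 13
13 is prime.
So 286 = 2 · 11 · 13; the largest prime factor is 13.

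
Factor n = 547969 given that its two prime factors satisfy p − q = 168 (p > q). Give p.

Since p = q + 168, we have 547969 = q(q + 168), so q² + 168q − 547969 = 0.
Discriminant: 168² + 4·547969 = 28224 + 2191876 = 2220100; √2220100 = 1490.
q = (−168 + 1490)/2 = 661, and p = q + 168 = 829.
Check: 661 · 829 = 547969.

829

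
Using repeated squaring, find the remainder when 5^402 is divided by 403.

5^1 ≡ 5 (mod 403)
5^2 ≡ 5^2 = 25 ≡ 25 (mod 403)
5^4 ≡ 25^2 = 625 ≡ 222 (mod 403)
5^8 ≡ 222^2 = 49284 ≡ 118 (mod 403)
5^16 ≡ 118^2 = 13924 ≡ 222 (mod 403)
5^32 ≡ 222^2 = 49284 ≡ 118 (mod 403)
5^64 ≡ 118^2 = 13924 ≡ 222 (mod 403)
5^128 ≡ 222^2 = 49284 ≡ 118 (mod 403)
5^256 ≡ 118^2 = 13924 ≡ 222 (mod 403)
402 = 256 + 128 + 16 + 2 in binary powers of 2.
So 5^402 ≡ 222 · 118 · 222 · 25 ≡ 311 (mod 403).
Since 311 ≠ 1, base 5 is a Fermat witness: 403 is composite.

311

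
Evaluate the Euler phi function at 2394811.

2340000

Factor: 2394811 = 101 · 131 · 181.
φ(2394811) = (101−1) · (131−1) · (181−1) = 100 · 130 · 180 = 2340000.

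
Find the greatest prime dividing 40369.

79

40369 = 7 · 5767
5767 = 73 · 79
79 is prime.
So 40369 = 7 · 73 · 79; the largest prime factor is 79.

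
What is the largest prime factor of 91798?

83

91798 = 2 · 45899
45899 = 7 · 6557
6557 = 79 · 83
83 is prime.
So 91798 = 2 · 7 · 79 · 83; the largest prime factor is 83.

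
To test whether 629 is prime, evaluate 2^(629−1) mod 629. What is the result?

2^1 ≡ 2 (mod 629)
2^2 ≡ 2^2 = 4 ≡ 4 (mod 629)
2^4 ≡ 4^2 = 16 ≡ 16 (mod 629)
2^8 ≡ 16^2 = 256 ≡ 256 (mod 629)
2^16 ≡ 256^2 = 65536 ≡ 120 (mod 629)
2^32 ≡ 120^2 = 14400 ≡ 562 (mod 629)
2^64 ≡ 562^2 = 315844 ≡ 86 (mod 629)
2^128 ≡ 86^2 = 7396 ≡ 477 (mod 629)
2^256 ≡ 477^2 = 227529 ≡ 460 (mod 629)
2^512 ≡ 460^2 = 211600 ≡ 256 (mod 629)
628 = 512 + 64 + 32 + 16 + 4 in binary powers of 2.
So 2^628 ≡ 256 · 86 · 562 · 120 · 16 ≡ 305 (mod 629).
Since 305 ≠ 1, base 2 is a Fermat witness: 629 is composite.

305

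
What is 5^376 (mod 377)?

5^1 ≡ 5 (mod 377)
5^2 ≡ 5^2 = 25 ≡ 25 (mod 377)
5^4 ≡ 25^2 = 625 ≡ 248 (mod 377)
5^8 ≡ 248^2 = 61504 ≡ 53 (mod 377)
5^16 ≡ 53^2 = 2809 ≡ 170 (mod 377)
5^32 ≡ 170^2 = 28900 ≡ 248 (mod 377)
5^64 ≡ 248^2 = 61504 ≡ 53 (mod 377)
5^128 ≡ 53^2 = 2809 ≡ 170 (mod 377)
5^256 ≡ 170^2 = 28900 ≡ 248 (mod 377)
376 = 256 + 64 + 32 + 16 + 8 in binary powers of 2.
So 5^376 ≡ 248 · 53 · 248 · 170 · 53 ≡ 326 (mod 377).
Since 326 ≠ 1, base 5 is a Fermat witness: 377 is composite.

326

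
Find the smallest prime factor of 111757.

111757 is odd.
Digit sum 22, not divisible by 3.
Ends in 7: not divisible by 5.
7: 111757 = 7·15965 + 2
11: 111757 = 11·10159 + 8
13: 111757 = 13·8596 + 9
17: 111757 = 17·6573 + 16
19: 111757 = 19·5881 + 18
23: 111757 = 23·4859

23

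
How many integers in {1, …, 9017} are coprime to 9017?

Factor: 9017 = 71 · 127.
φ(9017) = (71−1) · (127−1) = 70 · 126 = 8820.

8820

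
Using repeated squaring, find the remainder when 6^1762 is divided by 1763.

651

6^1 ≡ 6 (mod 1763)
6^2 ≡ 6^2 = 36 ≡ 36 (mod 1763)
6^4 ≡ 36^2 = 1296 ≡ 1296 (mod 1763)
6^8 ≡ 1296^2 = 1679616 ≡ 1240 (mod 1763)
6^16 ≡ 1240^2 = 1537600 ≡ 264 (mod 1763)
6^32 ≡ 264^2 = 69696 ≡ 939 (mod 1763)
6^64 ≡ 939^2 = 881721 ≡ 221 (mod 1763)
6^128 ≡ 221^2 = 48841 ≡ 1240 (mod 1763)
6^256 ≡ 1240^2 = 1537600 ≡ 264 (mod 1763)
6^512 ≡ 264^2 = 69696 ≡ 939 (mod 1763)
6^1024 ≡ 939^2 = 881721 ≡ 221 (mod 1763)
1762 = 1024 + 512 + 128 + 64 + 32 + 2 in binary powers of 2.
So 6^1762 ≡ 221 · 939 · 1240 · 221 · 939 · 36 ≡ 651 (mod 1763).
Since 651 ≠ 1, base 6 is a Fermat witness: 1763 is composite.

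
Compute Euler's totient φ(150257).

Factor: 150257 = 31 · 37 · 131.
φ(150257) = (31−1) · (37−1) · (131−1) = 30 · 36 · 130 = 140400.

140400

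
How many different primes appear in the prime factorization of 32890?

5

32890 = 2 · 16445
16445 = 5 · 3289
3289 = 11 · 299
299 = 13 · 23
32890 = 2 · 5 · 11 · 13 · 23, which has 5 distinct prime factors.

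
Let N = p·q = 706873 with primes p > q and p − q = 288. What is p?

997

Since p = q + 288, we have 706873 = q(q + 288), so q² + 288q − 706873 = 0.
Discriminant: 288² + 4·706873 = 82944 + 2827492 = 2910436; √2910436 = 1706.
q = (−288 + 1706)/2 = 709, and p = q + 288 = 997.
Check: 709 · 997 = 706873.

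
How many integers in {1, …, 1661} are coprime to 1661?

1500

Factor: 1661 = 11 · 151.
φ(1661) = (11−1) · (151−1) = 10 · 150 = 1500.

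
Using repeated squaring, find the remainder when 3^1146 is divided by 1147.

47

3^1 ≡ 3 (mod 1147)
3^2 ≡ 3^2 = 9 ≡ 9 (mod 1147)
3^4 ≡ 9^2 = 81 ≡ 81 (mod 1147)
3^8 ≡ 81^2 = 6561 ≡ 826 (mod 1147)
3^16 ≡ 826^2 = 682276 ≡ 958 (mod 1147)
3^32 ≡ 958^2 = 917764 ≡ 164 (mod 1147)
3^64 ≡ 164^2 = 26896 ≡ 515 (mod 1147)
3^128 ≡ 515^2 = 265225 ≡ 268 (mod 1147)
3^256 ≡ 268^2 = 71824 ≡ 710 (mod 1147)
3^512 ≡ 710^2 = 504100 ≡ 567 (mod 1147)
3^1024 ≡ 567^2 = 321489 ≡ 329 (mod 1147)
1146 = 1024 + 64 + 32 + 16 + 8 + 2 in binary powers of 2.
So 3^1146 ≡ 329 · 515 · 164 · 958 · 826 · 9 ≡ 47 (mod 1147).
Since 47 ≠ 1, base 3 is a Fermat witness: 1147 is composite.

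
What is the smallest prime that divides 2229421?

2229421 is odd.
Digit sum 22, not divisible by 3.
Ends in 1: not divisible by 5.
7: 2229421 = 7·318488 + 5
11: 2229421 = 11·202674 + 7
13: 2229421 = 13·171493 + 12
17: 2229421 = 17·131142 + 7
19: 2229421 = 19·117337 + 18
23: 2229421 = 23·96931 + 8
29: 2229421 = 29·76876 + 17
31: 2229421 = 31·71916 + 25
37: 2229421 = 37·60254 + 23
41: 2229421 = 41·54376 + 5
43: 2229421 = 43·51847

43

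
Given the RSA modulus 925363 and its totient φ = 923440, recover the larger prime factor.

φ(n) = (p−1)(q−1) = n − (p+q) + 1, so p + q = 925363 − 923440 + 1 = 1924.
p and q are the roots of t² − 1924t + 925363 = 0.
Discriminant: 1924² − 4·925363 = 3701776 − 3701452 = 324; √324 = 18.
q = (1924 − 18)/2 = 953, p = (1924 + 18)/2 = 971.
Check: 953 · 971 = 925363.

971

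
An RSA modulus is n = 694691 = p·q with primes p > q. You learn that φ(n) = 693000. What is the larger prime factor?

991

φ(n) = (p−1)(q−1) = n − (p+q) + 1, so p + q = 694691 − 693000 + 1 = 1692.
p and q are the roots of t² − 1692t + 694691 = 0.
Discriminant: 1692² − 4·694691 = 2862864 − 2778764 = 84100; √84100 = 290.
q = (1692 − 290)/2 = 701, p = (1692 + 290)/2 = 991.
Check: 701 · 991 = 694691.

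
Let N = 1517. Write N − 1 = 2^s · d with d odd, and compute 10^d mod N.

898

1517 − 1 = 1516 = 2^2 · 379, so d = 379.
10^1 ≡ 10 (mod 1517)
10^2 ≡ 10^2 = 100 ≡ 100 (mod 1517)
10^4 ≡ 100^2 = 10000 ≡ 898 (mod 1517)
10^8 ≡ 898^2 = 806404 ≡ 877 (mod 1517)
10^16 ≡ 877^2 = 769129 ≡ 10 (mod 1517)
10^32 ≡ 10^2 = 100 ≡ 100 (mod 1517)
10^64 ≡ 100^2 = 10000 ≡ 898 (mod 1517)
10^128 ≡ 898^2 = 806404 ≡ 877 (mod 1517)
10^256 ≡ 877^2 = 769129 ≡ 10 (mod 1517)
379 = 256 + 64 + 32 + 16 + 8 + 2 + 1 in binary powers of 2.
So 10^379 ≡ 10 · 898 · 100 · 10 · 877 · 100 · 10 ≡ 898 (mod 1517).
Squaring chain: 898 → 877; never reaches −1, so base 10 is a Miller–Rabin witness that 1517 is composite.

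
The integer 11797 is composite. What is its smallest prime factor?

47

11797 is odd.
Digit sum 25, not divisible by 3.
Ends in 7: not divisible by 5.
7: 11797 = 7·1685 + 2
11: 11797 = 11·1072 + 5
13: 11797 = 13·907 + 6
17: 11797 = 17·693 + 16
19: 11797 = 19·620 + 17
23: 11797 = 23·512 + 21
29: 11797 = 29·406 + 23
31: 11797 = 31·380 + 17
37: 11797 = 37·318 + 31
41: 11797 = 41·287 + 30
43: 11797 = 43·274 + 15
47: 11797 = 47·251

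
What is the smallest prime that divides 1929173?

41

1929173 is odd.
Digit sum 32, not divisible by 3.
Ends in 3: not divisible by 5.
7: 1929173 = 7·275596 + 1
11: 1929173 = 11·175379 + 4
13: 1929173 = 13·148397 + 12
17: 1929173 = 17·113480 + 13
19: 1929173 = 19·101535 + 8
23: 1929173 = 23·83877 + 2
29: 1929173 = 29·66523 + 6
31: 1929173 = 31·62231 + 12
37: 1929173 = 37·52139 + 30
41: 1929173 = 41·47053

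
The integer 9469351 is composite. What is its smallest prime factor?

53

9469351 is odd.
Digit sum 37, not divisible by 3.
Ends in 1: not divisible by 5.
7: 9469351 = 7·1352764 + 3
11: 9469351 = 11·860850 + 1
13: 9469351 = 13·728411 + 8
17: 9469351 = 17·557020 + 11
19: 9469351 = 19·498386 + 17
23: 9469351 = 23·411710 + 21
29: 9469351 = 29·326529 + 10
31: 9469351 = 31·305462 + 29
37: 9469351 = 37·255928 + 15
41: 9469351 = 41·230959 + 32
43: 9469351 = 43·220217 + 20
47: 9469351 = 47·201475 + 26
53: 9469351 = 53·178667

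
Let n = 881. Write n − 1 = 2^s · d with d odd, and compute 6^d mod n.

881 − 1 = 880 = 2^4 · 55, so d = 55.
6^1 ≡ 6 (mod 881)
6^2 ≡ 6^2 = 36 ≡ 36 (mod 881)
6^4 ≡ 36^2 = 1296 ≡ 415 (mod 881)
6^8 ≡ 415^2 = 172225 ≡ 430 (mod 881)
6^16 ≡ 430^2 = 184900 ≡ 771 (mod 881)
6^32 ≡ 771^2 = 594441 ≡ 647 (mod 881)
55 = 32 + 16 + 4 + 2 + 1 in binary powers of 2.
So 6^55 ≡ 647 · 771 · 415 · 36 · 6 ≡ 767 (mod 881).
Squaring chain: 767 → 662 → 387 → 880; reaches −1, so base 6 does not prove 881 composite.

767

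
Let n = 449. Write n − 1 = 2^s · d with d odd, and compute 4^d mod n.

220

449 − 1 = 448 = 2^6 · 7, so d = 7.
4^1 ≡ 4 (mod 449)
4^2 ≡ 4^2 = 16 ≡ 16 (mod 449)
4^4 ≡ 16^2 = 256 ≡ 256 (mod 449)
7 = 4 + 2 + 1 in binary powers of 2.
So 4^7 ≡ 256 · 16 · 4 ≡ 220 (mod 449).
Squaring chain: 220 → 357 → 382 → 448 → 1 → 1; reaches −1, so base 4 does not prove 449 composite.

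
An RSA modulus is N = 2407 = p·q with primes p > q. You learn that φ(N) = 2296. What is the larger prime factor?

φ(n) = (p−1)(q−1) = n − (p+q) + 1, so p + q = 2407 − 2296 + 1 = 112.
p and q are the roots of t² − 112t + 2407 = 0.
Discriminant: 112² − 4·2407 = 12544 − 9628 = 2916; √2916 = 54.
q = (112 − 54)/2 = 29, p = (112 + 54)/2 = 83.
Check: 29 · 83 = 2407.

83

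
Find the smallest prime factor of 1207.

17

1207 is odd.
Digit sum 10, not divisible by 3.
Ends in 7: not divisible by 5.
7: 1207 = 7·172 + 3
11: 1207 = 11·109 + 8
13: 1207 = 13·92 + 11
17: 1207 = 17·71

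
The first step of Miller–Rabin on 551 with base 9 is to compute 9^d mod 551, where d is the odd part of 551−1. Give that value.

551 − 1 = 550 = 2^1 · 275, so d = 275.
9^1 ≡ 9 (mod 551)
9^2 ≡ 9^2 = 81 ≡ 81 (mod 551)
9^4 ≡ 81^2 = 6561 ≡ 500 (mod 551)
9^8 ≡ 500^2 = 250000 ≡ 397 (mod 551)
9^16 ≡ 397^2 = 157609 ≡ 23 (mod 551)
9^32 ≡ 23^2 = 529 ≡ 529 (mod 551)
9^64 ≡ 529^2 = 279841 ≡ 484 (mod 551)
9^128 ≡ 484^2 = 234256 ≡ 81 (mod 551)
9^256 ≡ 81^2 = 6561 ≡ 500 (mod 551)
275 = 256 + 16 + 2 + 1 in binary powers of 2.
So 9^275 ≡ 500 · 23 · 81 · 9 ≡ 35 (mod 551).
Squaring chain: 35; never reaches −1, so base 9 is a Miller–Rabin witness that 551 is composite.

35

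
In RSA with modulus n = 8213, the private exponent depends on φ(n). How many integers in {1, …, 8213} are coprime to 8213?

7980

Factor: 8213 = 43 · 191.
φ(8213) = (43−1) · (191−1) = 42 · 190 = 7980.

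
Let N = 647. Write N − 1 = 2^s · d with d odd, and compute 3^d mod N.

647 − 1 = 646 = 2^1 · 323, so d = 323.
3^1 ≡ 3 (mod 647)
3^2 ≡ 3^2 = 9 ≡ 9 (mod 647)
3^4 ≡ 9^2 = 81 ≡ 81 (mod 647)
3^8 ≡ 81^2 = 6561 ≡ 91 (mod 647)
3^16 ≡ 91^2 = 8281 ≡ 517 (mod 647)
3^32 ≡ 517^2 = 267289 ≡ 78 (mod 647)
3^64 ≡ 78^2 = 6084 ≡ 261 (mod 647)
3^128 ≡ 261^2 = 68121 ≡ 186 (mod 647)
3^256 ≡ 186^2 = 34596 ≡ 305 (mod 647)
323 = 256 + 64 + 2 + 1 in binary powers of 2.
So 3^323 ≡ 305 · 261 · 9 · 3 ≡ 1 (mod 647).
Since 3^d ≡ 1 (mod 647), base 3 does not prove 647 composite.

1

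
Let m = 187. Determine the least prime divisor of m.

187 is odd.
Digit sum 16, not divisible by 3.
Ends in 7: not divisible by 5.
7: 187 = 7·26 + 5
11: 187 = 11·17

11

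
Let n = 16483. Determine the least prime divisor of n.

53

16483 is odd.
Digit sum 22, not divisible by 3.
Ends in 3: not divisible by 5.
7: 16483 = 7·2354 + 5
11: 16483 = 11·1498 + 5
13: 16483 = 13·1267 + 12
17: 16483 = 17·969 + 10
19: 16483 = 19·867 + 10
23: 16483 = 23·716 + 15
29: 16483 = 29·568 + 11
31: 16483 = 31·531 + 22
37: 16483 = 37·445 + 18
41: 16483 = 41·402 + 1
43: 16483 = 43·383 + 14
47: 16483 = 47·350 + 33
53: 16483 = 53·311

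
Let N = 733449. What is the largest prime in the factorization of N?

89

733449 = 3 · 244483
244483 = 41 · 5963
5963 = 67 · 89
89 is prime.
So 733449 = 3 · 41 · 67 · 89; the largest prime factor is 89.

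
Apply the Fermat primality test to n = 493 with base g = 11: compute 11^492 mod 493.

285

11^1 ≡ 11 (mod 493)
11^2 ≡ 11^2 = 121 ≡ 121 (mod 493)
11^4 ≡ 121^2 = 14641 ≡ 344 (mod 493)
11^8 ≡ 344^2 = 118336 ≡ 16 (mod 493)
11^16 ≡ 16^2 = 256 ≡ 256 (mod 493)
11^32 ≡ 256^2 = 65536 ≡ 460 (mod 493)
11^64 ≡ 460^2 = 211600 ≡ 103 (mod 493)
11^128 ≡ 103^2 = 10609 ≡ 256 (mod 493)
11^256 ≡ 256^2 = 65536 ≡ 460 (mod 493)
492 = 256 + 128 + 64 + 32 + 8 + 4 in binary powers of 2.
So 11^492 ≡ 460 · 256 · 103 · 460 · 16 · 344 ≡ 285 (mod 493).
Since 285 ≠ 1, base 11 is a Fermat witness: 493 is composite.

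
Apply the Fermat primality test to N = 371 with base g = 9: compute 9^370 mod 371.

275

9^1 ≡ 9 (mod 371)
9^2 ≡ 9^2 = 81 ≡ 81 (mod 371)
9^4 ≡ 81^2 = 6561 ≡ 254 (mod 371)
9^8 ≡ 254^2 = 64516 ≡ 333 (mod 371)
9^16 ≡ 333^2 = 110889 ≡ 331 (mod 371)
9^32 ≡ 331^2 = 109561 ≡ 116 (mod 371)
9^64 ≡ 116^2 = 13456 ≡ 100 (mod 371)
9^128 ≡ 100^2 = 10000 ≡ 354 (mod 371)
9^256 ≡ 354^2 = 125316 ≡ 289 (mod 371)
370 = 256 + 64 + 32 + 16 + 2 in binary powers of 2.
So 9^370 ≡ 289 · 100 · 116 · 331 · 81 ≡ 275 (mod 371).
Since 275 ≠ 1, base 9 is a Fermat witness: 371 is composite.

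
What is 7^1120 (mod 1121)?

558

7^1 ≡ 7 (mod 1121)
7^2 ≡ 7^2 = 49 ≡ 49 (mod 1121)
7^4 ≡ 49^2 = 2401 ≡ 159 (mod 1121)
7^8 ≡ 159^2 = 25281 ≡ 619 (mod 1121)
7^16 ≡ 619^2 = 383161 ≡ 900 (mod 1121)
7^32 ≡ 900^2 = 810000 ≡ 638 (mod 1121)
7^64 ≡ 638^2 = 407044 ≡ 121 (mod 1121)
7^128 ≡ 121^2 = 14641 ≡ 68 (mod 1121)
7^256 ≡ 68^2 = 4624 ≡ 140 (mod 1121)
7^512 ≡ 140^2 = 19600 ≡ 543 (mod 1121)
7^1024 ≡ 543^2 = 294849 ≡ 26 (mod 1121)
1120 = 1024 + 64 + 32 in binary powers of 2.
So 7^1120 ≡ 26 · 121 · 638 ≡ 558 (mod 1121).
Since 558 ≠ 1, base 7 is a Fermat witness: 1121 is composite.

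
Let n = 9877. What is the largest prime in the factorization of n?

83

9877 = 7 · 1411
1411 = 17 · 83
83 is prime.
So 9877 = 7 · 17 · 83; the largest prime factor is 83.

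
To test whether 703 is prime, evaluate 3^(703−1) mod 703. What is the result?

3^1 ≡ 3 (mod 703)
3^2 ≡ 3^2 = 9 ≡ 9 (mod 703)
3^4 ≡ 9^2 = 81 ≡ 81 (mod 703)
3^8 ≡ 81^2 = 6561 ≡ 234 (mod 703)
3^16 ≡ 234^2 = 54756 ≡ 625 (mod 703)
3^32 ≡ 625^2 = 390625 ≡ 460 (mod 703)
3^64 ≡ 460^2 = 211600 ≡ 700 (mod 703)
3^128 ≡ 700^2 = 490000 ≡ 9 (mod 703)
3^256 ≡ 9^2 = 81 ≡ 81 (mod 703)
3^512 ≡ 81^2 = 6561 ≡ 234 (mod 703)
702 = 512 + 128 + 32 + 16 + 8 + 4 + 2 in binary powers of 2.
So 3^702 ≡ 234 · 9 · 460 · 625 · 234 · 81 · 9 ≡ 1 (mod 703).
Since the result is 1, base 3 gives no evidence that 703 is composite.

1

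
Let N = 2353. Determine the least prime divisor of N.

2353 is odd.
Digit sum 13, not divisible by 3.
Ends in 3: not divisible by 5.
7: 2353 = 7·336 + 1
11: 2353 = 11·213 + 10
13: 2353 = 13·181

13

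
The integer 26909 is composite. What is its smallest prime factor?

71

26909 is odd.
Digit sum 26, not divisible by 3.
Ends in 9: not divisible by 5.
7: 26909 = 7·3844 + 1
11: 26909 = 11·2446 + 3
13: 26909 = 13·2069 + 12
17: 26909 = 17·1582 + 15
19: 26909 = 19·1416 + 5
23: 26909 = 23·1169 + 22
29: 26909 = 29·927 + 26
31: 26909 = 31·868 + 1
37: 26909 = 37·727 + 10
41: 26909 = 41·656 + 13
43: 26909 = 43·625 + 34
47: 26909 = 47·572 + 25
53: 26909 = 53·507 + 38
59: 26909 = 59·456 + 5
61: 26909 = 61·441 + 8
67: 26909 = 67·401 + 42
71: 26909 = 71·379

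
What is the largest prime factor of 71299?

71299 = 37 · 1927
1927 = 41 · 47
47 is prime.
So 71299 = 37 · 41 · 47; the largest prime factor is 47.

47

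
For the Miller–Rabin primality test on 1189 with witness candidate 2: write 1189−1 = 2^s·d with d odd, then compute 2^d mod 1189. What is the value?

1189 − 1 = 1188 = 2^2 · 297, so d = 297.
2^1 ≡ 2 (mod 1189)
2^2 ≡ 2^2 = 4 ≡ 4 (mod 1189)
2^4 ≡ 4^2 = 16 ≡ 16 (mod 1189)
2^8 ≡ 16^2 = 256 ≡ 256 (mod 1189)
2^16 ≡ 256^2 = 65536 ≡ 141 (mod 1189)
2^32 ≡ 141^2 = 19881 ≡ 857 (mod 1189)
2^64 ≡ 857^2 = 734449 ≡ 836 (mod 1189)
2^128 ≡ 836^2 = 698896 ≡ 953 (mod 1189)
2^256 ≡ 953^2 = 908209 ≡ 1002 (mod 1189)
297 = 256 + 32 + 8 + 1 in binary powers of 2.
So 2^297 ≡ 1002 · 857 · 256 · 2 ≡ 282 (mod 1189).
Squaring chain: 282 → 1050; never reaches −1, so base 2 is a Miller–Rabin witness that 1189 is composite.

282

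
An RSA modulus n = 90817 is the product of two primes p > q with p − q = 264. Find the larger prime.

Since p = q + 264, we have 90817 = q(q + 264), so q² + 264q − 90817 = 0.
Discriminant: 264² + 4·90817 = 69696 + 363268 = 432964; √432964 = 658.
q = (−264 + 658)/2 = 197, and p = q + 264 = 461.
Check: 197 · 461 = 90817.

461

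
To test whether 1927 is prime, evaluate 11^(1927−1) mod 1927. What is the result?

484

11^1 ≡ 11 (mod 1927)
11^2 ≡ 11^2 = 121 ≡ 121 (mod 1927)
11^4 ≡ 121^2 = 14641 ≡ 1152 (mod 1927)
11^8 ≡ 1152^2 = 1327104 ≡ 1328 (mod 1927)
11^16 ≡ 1328^2 = 1763584 ≡ 379 (mod 1927)
11^32 ≡ 379^2 = 143641 ≡ 1043 (mod 1927)
11^64 ≡ 1043^2 = 1087849 ≡ 1021 (mod 1927)
11^128 ≡ 1021^2 = 1042441 ≡ 1861 (mod 1927)
11^256 ≡ 1861^2 = 3463321 ≡ 502 (mod 1927)
11^512 ≡ 502^2 = 252004 ≡ 1494 (mod 1927)
11^1024 ≡ 1494^2 = 2232036 ≡ 570 (mod 1927)
1926 = 1024 + 512 + 256 + 128 + 4 + 2 in binary powers of 2.
So 11^1926 ≡ 570 · 1494 · 502 · 1861 · 1152 · 121 ≡ 484 (mod 1927).
Since 484 ≠ 1, base 11 is a Fermat witness: 1927 is composite.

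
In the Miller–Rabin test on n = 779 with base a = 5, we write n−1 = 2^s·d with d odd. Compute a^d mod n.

500

779 − 1 = 778 = 2^1 · 389, so d = 389.
5^1 ≡ 5 (mod 779)
5^2 ≡ 5^2 = 25 ≡ 25 (mod 779)
5^4 ≡ 25^2 = 625 ≡ 625 (mod 779)
5^8 ≡ 625^2 = 390625 ≡ 346 (mod 779)
5^16 ≡ 346^2 = 119716 ≡ 529 (mod 779)
5^32 ≡ 529^2 = 279841 ≡ 180 (mod 779)
5^64 ≡ 180^2 = 32400 ≡ 461 (mod 779)
5^128 ≡ 461^2 = 212521 ≡ 633 (mod 779)
5^256 ≡ 633^2 = 400689 ≡ 283 (mod 779)
389 = 256 + 128 + 4 + 1 in binary powers of 2.
So 5^389 ≡ 283 · 633 · 625 · 5 ≡ 500 (mod 779).
Squaring chain: 500; never reaches −1, so base 5 is a Miller–Rabin witness that 779 is composite.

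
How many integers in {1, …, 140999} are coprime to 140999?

Factor: 140999 = 19 · 41 · 181.
φ(140999) = (19−1) · (41−1) · (181−1) = 18 · 40 · 180 = 129600.

129600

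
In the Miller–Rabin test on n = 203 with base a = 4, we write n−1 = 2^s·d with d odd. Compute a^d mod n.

203 − 1 = 202 = 2^1 · 101, so d = 101.
4^1 ≡ 4 (mod 203)
4^2 ≡ 4^2 = 16 ≡ 16 (mod 203)
4^4 ≡ 16^2 = 256 ≡ 53 (mod 203)
4^8 ≡ 53^2 = 2809 ≡ 170 (mod 203)
4^16 ≡ 170^2 = 28900 ≡ 74 (mod 203)
4^32 ≡ 74^2 = 5476 ≡ 198 (mod 203)
4^64 ≡ 198^2 = 39204 ≡ 25 (mod 203)
101 = 64 + 32 + 4 + 1 in binary powers of 2.
So 4^101 ≡ 25 · 198 · 53 · 4 ≡ 93 (mod 203).
Squaring chain: 93; never reaches −1, so base 4 is a Miller–Rabin witness that 203 is composite.

93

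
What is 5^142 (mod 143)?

5^1 ≡ 5 (mod 143)
5^2 ≡ 5^2 = 25 ≡ 25 (mod 143)
5^4 ≡ 25^2 = 625 ≡ 53 (mod 143)
5^8 ≡ 53^2 = 2809 ≡ 92 (mod 143)
5^16 ≡ 92^2 = 8464 ≡ 27 (mod 143)
5^32 ≡ 27^2 = 729 ≡ 14 (mod 143)
5^64 ≡ 14^2 = 196 ≡ 53 (mod 143)
5^128 ≡ 53^2 = 2809 ≡ 92 (mod 143)
142 = 128 + 8 + 4 + 2 in binary powers of 2.
So 5^142 ≡ 92 · 92 · 53 · 25 ≡ 25 (mod 143).
Since 25 ≠ 1, base 5 is a Fermat witness: 143 is composite.

25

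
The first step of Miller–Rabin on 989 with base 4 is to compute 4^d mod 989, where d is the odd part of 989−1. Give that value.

403

989 − 1 = 988 = 2^2 · 247, so d = 247.
4^1 ≡ 4 (mod 989)
4^2 ≡ 4^2 = 16 ≡ 16 (mod 989)
4^4 ≡ 16^2 = 256 ≡ 256 (mod 989)
4^8 ≡ 256^2 = 65536 ≡ 262 (mod 989)
4^16 ≡ 262^2 = 68644 ≡ 403 (mod 989)
4^32 ≡ 403^2 = 162409 ≡ 213 (mod 989)
4^64 ≡ 213^2 = 45369 ≡ 864 (mod 989)
4^128 ≡ 864^2 = 746496 ≡ 790 (mod 989)
247 = 128 + 64 + 32 + 16 + 4 + 2 + 1 in binary powers of 2.
So 4^247 ≡ 790 · 864 · 213 · 403 · 256 · 16 · 4 ≡ 403 (mod 989).
Squaring chain: 403 → 213; never reaches −1, so base 4 is a Miller–Rabin witness that 989 is composite.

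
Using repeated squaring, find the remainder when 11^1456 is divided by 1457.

392

11^1 ≡ 11 (mod 1457)
11^2 ≡ 11^2 = 121 ≡ 121 (mod 1457)
11^4 ≡ 121^2 = 14641 ≡ 71 (mod 1457)
11^8 ≡ 71^2 = 5041 ≡ 670 (mod 1457)
11^16 ≡ 670^2 = 448900 ≡ 144 (mod 1457)
11^32 ≡ 144^2 = 20736 ≡ 338 (mod 1457)
11^64 ≡ 338^2 = 114244 ≡ 598 (mod 1457)
11^128 ≡ 598^2 = 357604 ≡ 639 (mod 1457)
11^256 ≡ 639^2 = 408321 ≡ 361 (mod 1457)
11^512 ≡ 361^2 = 130321 ≡ 648 (mod 1457)
11^1024 ≡ 648^2 = 419904 ≡ 288 (mod 1457)
1456 = 1024 + 256 + 128 + 32 + 16 in binary powers of 2.
So 11^1456 ≡ 288 · 361 · 639 · 338 · 144 ≡ 392 (mod 1457).
Since 392 ≠ 1, base 11 is a Fermat witness: 1457 is composite.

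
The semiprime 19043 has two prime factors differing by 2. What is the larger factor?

139

Since p = q + 2, we have 19043 = q(q + 2), so q² + 2q − 19043 = 0.
Discriminant: 2² + 4·19043 = 4 + 76172 = 76176; √76176 = 276.
q = (−2 + 276)/2 = 137, and p = q + 2 = 139.
Check: 137 · 139 = 19043.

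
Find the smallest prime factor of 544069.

544069 is odd.
Digit sum 28, not divisible by 3.
Ends in 9: not divisible by 5.
7: 544069 = 7·77724 + 1
11: 544069 = 11·49460 + 9
13: 544069 = 13·41851 + 6
17: 544069 = 17·32004 + 1
19: 544069 = 19·28635 + 4
23: 544069 = 23·23655 + 4
29: 544069 = 29·18761

29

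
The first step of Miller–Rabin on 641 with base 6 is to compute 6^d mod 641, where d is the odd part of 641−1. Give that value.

84

641 − 1 = 640 = 2^7 · 5, so d = 5.
6^1 ≡ 6 (mod 641)
6^2 ≡ 6^2 = 36 ≡ 36 (mod 641)
6^4 ≡ 36^2 = 1296 ≡ 14 (mod 641)
5 = 4 + 1 in binary powers of 2.
So 6^5 ≡ 14 · 6 ≡ 84 (mod 641).
Squaring chain: 84 → 5 → 25 → 625 → 256 → 154 → 640; reaches −1, so base 6 does not prove 641 composite.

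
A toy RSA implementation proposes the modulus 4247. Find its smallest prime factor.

31

4247 is odd.
Digit sum 17, not divisible by 3.
Ends in 7: not divisible by 5.
7: 4247 = 7·606 + 5
11: 4247 = 11·386 + 1
13: 4247 = 13·326 + 9
17: 4247 = 17·249 + 14
19: 4247 = 19·223 + 10
23: 4247 = 23·184 + 15
29: 4247 = 29·146 + 13
31: 4247 = 31·137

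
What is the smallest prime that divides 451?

11

451 is odd.
Digit sum 10, not divisible by 3.
Ends in 1: not divisible by 5.
7: 451 = 7·64 + 3
11: 451 = 11·41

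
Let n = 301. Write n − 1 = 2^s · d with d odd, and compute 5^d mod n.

174

301 − 1 = 300 = 2^2 · 75, so d = 75.
5^1 ≡ 5 (mod 301)
5^2 ≡ 5^2 = 25 ≡ 25 (mod 301)
5^4 ≡ 25^2 = 625 ≡ 23 (mod 301)
5^8 ≡ 23^2 = 529 ≡ 228 (mod 301)
5^16 ≡ 228^2 = 51984 ≡ 212 (mod 301)
5^32 ≡ 212^2 = 44944 ≡ 95 (mod 301)
5^64 ≡ 95^2 = 9025 ≡ 296 (mod 301)
75 = 64 + 8 + 2 + 1 in binary powers of 2.
So 5^75 ≡ 296 · 228 · 25 · 5 ≡ 174 (mod 301).
Squaring chain: 174 → 176; never reaches −1, so base 5 is a Miller–Rabin witness that 301 is composite.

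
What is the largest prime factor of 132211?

132211 = 29 · 4559
4559 = 47 · 97
97 is prime.
So 132211 = 29 · 47 · 97; the largest prime factor is 97.

97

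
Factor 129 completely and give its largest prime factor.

129 = 3 · 43
43 is prime.
So 129 = 3 · 43; the largest prime factor is 43.

43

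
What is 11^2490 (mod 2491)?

1353

11^1 ≡ 11 (mod 2491)
11^2 ≡ 11^2 = 121 ≡ 121 (mod 2491)
11^4 ≡ 121^2 = 14641 ≡ 2186 (mod 2491)
11^8 ≡ 2186^2 = 4778596 ≡ 858 (mod 2491)
11^16 ≡ 858^2 = 736164 ≡ 1319 (mod 2491)
11^32 ≡ 1319^2 = 1739761 ≡ 1043 (mod 2491)
11^64 ≡ 1043^2 = 1087849 ≡ 1773 (mod 2491)
11^128 ≡ 1773^2 = 3143529 ≡ 2378 (mod 2491)
11^256 ≡ 2378^2 = 5654884 ≡ 314 (mod 2491)
11^512 ≡ 314^2 = 98596 ≡ 1447 (mod 2491)
11^1024 ≡ 1447^2 = 2093809 ≡ 1369 (mod 2491)
11^2048 ≡ 1369^2 = 1874161 ≡ 929 (mod 2491)
2490 = 2048 + 256 + 128 + 32 + 16 + 8 + 2 in binary powers of 2.
So 11^2490 ≡ 929 · 314 · 2378 · 1043 · 1319 · 858 · 121 ≡ 1353 (mod 2491).
Since 1353 ≠ 1, base 11 is a Fermat witness: 2491 is composite.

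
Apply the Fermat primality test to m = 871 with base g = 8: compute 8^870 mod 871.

8^1 ≡ 8 (mod 871)
8^2 ≡ 8^2 = 64 ≡ 64 (mod 871)
8^4 ≡ 64^2 = 4096 ≡ 612 (mod 871)
8^8 ≡ 612^2 = 374544 ≡ 14 (mod 871)
8^16 ≡ 14^2 = 196 ≡ 196 (mod 871)
8^32 ≡ 196^2 = 38416 ≡ 92 (mod 871)
8^64 ≡ 92^2 = 8464 ≡ 625 (mod 871)
8^128 ≡ 625^2 = 390625 ≡ 417 (mod 871)
8^256 ≡ 417^2 = 173889 ≡ 560 (mod 871)
8^512 ≡ 560^2 = 313600 ≡ 40 (mod 871)
870 = 512 + 256 + 64 + 32 + 4 + 2 in binary powers of 2.
So 8^870 ≡ 40 · 560 · 625 · 92 · 612 · 64 ≡ 662 (mod 871).
Since 662 ≠ 1, base 8 is a Fermat witness: 871 is composite.

662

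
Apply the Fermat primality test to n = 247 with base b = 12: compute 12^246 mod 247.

1

12^1 ≡ 12 (mod 247)
12^2 ≡ 12^2 = 144 ≡ 144 (mod 247)
12^4 ≡ 144^2 = 20736 ≡ 235 (mod 247)
12^8 ≡ 235^2 = 55225 ≡ 144 (mod 247)
12^16 ≡ 144^2 = 20736 ≡ 235 (mod 247)
12^32 ≡ 235^2 = 55225 ≡ 144 (mod 247)
12^64 ≡ 144^2 = 20736 ≡ 235 (mod 247)
12^128 ≡ 235^2 = 55225 ≡ 144 (mod 247)
246 = 128 + 64 + 32 + 16 + 4 + 2 in binary powers of 2.
So 12^246 ≡ 144 · 235 · 144 · 235 · 235 · 144 ≡ 1 (mod 247).
Since the result is 1, base 12 gives no evidence that 247 is composite.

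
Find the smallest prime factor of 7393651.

67

7393651 is odd.
Digit sum 34, not divisible by 3.
Ends in 1: not divisible by 5.
7: 7393651 = 7·1056235 + 6
11: 7393651 = 11·672150 + 1
13: 7393651 = 13·568742 + 5
17: 7393651 = 17·434920 + 11
19: 7393651 = 19·389139 + 10
23: 7393651 = 23·321463 + 2
29: 7393651 = 29·254953 + 14
31: 7393651 = 31·238504 + 27
37: 7393651 = 37·199828 + 15
41: 7393651 = 41·180332 + 39
43: 7393651 = 43·171945 + 16
47: 7393651 = 47·157311 + 34
53: 7393651 = 53·139502 + 45
59: 7393651 = 59·125316 + 7
61: 7393651 = 61·121207 + 24
67: 7393651 = 67·110353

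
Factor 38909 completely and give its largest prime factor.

38909 = 13 · 2993
2993 = 41 · 73
73 is prime.
So 38909 = 13 · 41 · 73; the largest prime factor is 73.

73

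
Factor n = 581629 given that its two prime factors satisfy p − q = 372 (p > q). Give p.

Since p = q + 372, we have 581629 = q(q + 372), so q² + 372q − 581629 = 0.
Discriminant: 372² + 4·581629 = 138384 + 2326516 = 2464900; √2464900 = 1570.
q = (−372 + 1570)/2 = 599, and p = q + 372 = 971.
Check: 599 · 971 = 581629.

971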